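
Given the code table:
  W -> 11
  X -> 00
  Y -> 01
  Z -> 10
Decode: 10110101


Decoding:
10 -> Z
11 -> W
01 -> Y
01 -> Y


Result: ZWYY


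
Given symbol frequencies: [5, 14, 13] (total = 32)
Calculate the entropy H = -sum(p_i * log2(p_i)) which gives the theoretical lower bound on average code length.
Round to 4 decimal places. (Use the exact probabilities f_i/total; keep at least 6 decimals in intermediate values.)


Per-symbol terms -p_i * log2(p_i) with p_i = f_i/32:
  p = 5/32 = 0.156250: log2(p) = -2.678072, -p*log2(p) = 0.418449
  p = 14/32 = 0.437500: log2(p) = -1.192645, -p*log2(p) = 0.521782
  p = 13/32 = 0.406250: log2(p) = -1.299560, -p*log2(p) = 0.527946
H = 0.418449 + 0.521782 + 0.527946 = 1.468177

H = 1.4682 bits/symbol


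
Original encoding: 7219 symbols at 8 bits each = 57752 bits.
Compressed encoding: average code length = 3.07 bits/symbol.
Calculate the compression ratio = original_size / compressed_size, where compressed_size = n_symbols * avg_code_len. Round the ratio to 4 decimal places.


original_size = n_symbols * orig_bits = 7219 * 8 = 57752 bits
compressed_size = n_symbols * avg_code_len = 7219 * 3.07 = 22162.33 bits
ratio = original_size / compressed_size = 57752 / 22162.33 = 2.6059

Compression ratio = 2.6059


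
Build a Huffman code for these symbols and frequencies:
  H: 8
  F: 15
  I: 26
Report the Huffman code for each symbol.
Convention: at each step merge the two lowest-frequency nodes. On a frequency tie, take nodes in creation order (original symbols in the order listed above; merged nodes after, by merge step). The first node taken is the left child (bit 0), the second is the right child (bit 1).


Huffman tree construction:
Step 1: Merge H(8) + F(15) = 23
Step 2: Merge (H+F)(23) + I(26) = 49
Read each symbol's code off the tree from the root (left child = 0, right child = 1).

Codes:
  H: 00 (length 2)
  F: 01 (length 2)
  I: 1 (length 1)
Average code length: 72/49 = 1.4694 bits/symbol


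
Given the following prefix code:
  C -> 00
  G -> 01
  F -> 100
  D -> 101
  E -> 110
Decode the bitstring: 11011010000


Decoding step by step:
Bits 110 -> E
Bits 110 -> E
Bits 100 -> F
Bits 00 -> C


Decoded message: EEFC


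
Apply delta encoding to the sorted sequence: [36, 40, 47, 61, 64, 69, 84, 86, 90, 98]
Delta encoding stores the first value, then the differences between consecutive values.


First value: 36
Deltas:
  40 - 36 = 4
  47 - 40 = 7
  61 - 47 = 14
  64 - 61 = 3
  69 - 64 = 5
  84 - 69 = 15
  86 - 84 = 2
  90 - 86 = 4
  98 - 90 = 8


Delta encoded: [36, 4, 7, 14, 3, 5, 15, 2, 4, 8]


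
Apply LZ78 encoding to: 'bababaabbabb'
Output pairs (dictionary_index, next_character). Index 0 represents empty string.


LZ78 encoding steps:
Dictionary: {0: ''}
Step 1: w='' (idx 0), next='b' -> output (0, 'b'), add 'b' as idx 1
Step 2: w='' (idx 0), next='a' -> output (0, 'a'), add 'a' as idx 2
Step 3: w='b' (idx 1), next='a' -> output (1, 'a'), add 'ba' as idx 3
Step 4: w='ba' (idx 3), next='a' -> output (3, 'a'), add 'baa' as idx 4
Step 5: w='b' (idx 1), next='b' -> output (1, 'b'), add 'bb' as idx 5
Step 6: w='a' (idx 2), next='b' -> output (2, 'b'), add 'ab' as idx 6
Step 7: w='b' (idx 1), end of input -> output (1, '')


Encoded: [(0, 'b'), (0, 'a'), (1, 'a'), (3, 'a'), (1, 'b'), (2, 'b'), (1, '')]


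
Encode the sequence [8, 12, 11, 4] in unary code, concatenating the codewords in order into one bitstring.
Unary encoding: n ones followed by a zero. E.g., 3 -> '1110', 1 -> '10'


Encode each number as n ones followed by a terminating 0:
  8 -> 111111110 (9 bits)
  12 -> 1111111111110 (13 bits)
  11 -> 111111111110 (12 bits)
  4 -> 11110 (5 bits)
Total length = 9 + 13 + 12 + 5 = 39 bits.

Unary([8, 12, 11, 4]) = 111111110111111111111011111111111011110 (39 bits)


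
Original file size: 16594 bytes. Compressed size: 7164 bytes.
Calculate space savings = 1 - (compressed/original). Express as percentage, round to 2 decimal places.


ratio = compressed/original = 7164/16594 = 0.431722
savings = 1 - ratio = 1 - 0.431722 = 0.568278
as a percentage: 0.568278 * 100 = 56.83%

Space savings = 1 - 7164/16594 = 56.83%


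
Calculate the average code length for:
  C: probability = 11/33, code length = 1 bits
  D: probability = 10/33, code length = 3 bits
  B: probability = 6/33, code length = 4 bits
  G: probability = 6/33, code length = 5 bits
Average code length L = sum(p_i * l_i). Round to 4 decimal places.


Weighted contributions p_i * l_i:
  C: (11/33) * 1 = 11/33
  D: (10/33) * 3 = 30/33
  B: (6/33) * 4 = 24/33
  G: (6/33) * 5 = 30/33
Sum = (11 + 30 + 24 + 30)/33 = 95/33

L = 95/33 = 2.8788 bits/symbol


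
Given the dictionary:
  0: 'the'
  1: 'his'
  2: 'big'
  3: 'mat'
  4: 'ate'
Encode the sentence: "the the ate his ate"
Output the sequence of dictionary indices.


Look up each word in the dictionary:
  'the' -> 0
  'the' -> 0
  'ate' -> 4
  'his' -> 1
  'ate' -> 4

Encoded: [0, 0, 4, 1, 4]


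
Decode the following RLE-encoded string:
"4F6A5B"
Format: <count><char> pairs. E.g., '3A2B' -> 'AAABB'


Expanding each <count><char> pair:
  4F -> 'FFFF'
  6A -> 'AAAAAA'
  5B -> 'BBBBB'

Decoded = FFFFAAAAAABBBBB


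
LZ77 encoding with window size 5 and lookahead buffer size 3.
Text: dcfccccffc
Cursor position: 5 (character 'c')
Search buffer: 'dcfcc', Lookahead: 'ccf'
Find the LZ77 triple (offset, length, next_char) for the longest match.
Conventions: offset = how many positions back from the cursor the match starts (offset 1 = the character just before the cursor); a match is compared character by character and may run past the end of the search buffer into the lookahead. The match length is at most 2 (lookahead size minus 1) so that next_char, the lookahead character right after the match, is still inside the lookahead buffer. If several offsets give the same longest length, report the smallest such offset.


Try each offset into the search buffer:
  offset=1 (pos 4, char 'c'): match length 2
  offset=2 (pos 3, char 'c'): match length 2
  offset=3 (pos 2, char 'f'): match length 0
  offset=4 (pos 1, char 'c'): match length 1
  offset=5 (pos 0, char 'd'): match length 0
Longest match has length 2, found at offsets 1, 2; take the smallest, offset 1.
next_char = character at position 5 + 2 = 7 -> 'f'

Best match: offset=1, length=2 (matching 'cc' starting at position 4)
LZ77 triple: (1, 2, 'f')


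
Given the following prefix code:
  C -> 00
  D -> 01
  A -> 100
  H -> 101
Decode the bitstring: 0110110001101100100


Decoding step by step:
Bits 01 -> D
Bits 101 -> H
Bits 100 -> A
Bits 01 -> D
Bits 101 -> H
Bits 100 -> A
Bits 100 -> A


Decoded message: DHADHAA


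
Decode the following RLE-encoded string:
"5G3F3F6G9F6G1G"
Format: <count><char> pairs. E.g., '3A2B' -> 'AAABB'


Expanding each <count><char> pair:
  5G -> 'GGGGG'
  3F -> 'FFF'
  3F -> 'FFF'
  6G -> 'GGGGGG'
  9F -> 'FFFFFFFFF'
  6G -> 'GGGGGG'
  1G -> 'G'

Decoded = GGGGGFFFFFFGGGGGGFFFFFFFFFGGGGGGG


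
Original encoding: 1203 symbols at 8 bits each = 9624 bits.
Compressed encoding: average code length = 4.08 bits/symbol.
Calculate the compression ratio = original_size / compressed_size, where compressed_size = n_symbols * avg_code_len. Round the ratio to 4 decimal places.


original_size = n_symbols * orig_bits = 1203 * 8 = 9624 bits
compressed_size = n_symbols * avg_code_len = 1203 * 4.08 = 4908.24 bits
ratio = original_size / compressed_size = 9624 / 4908.24 = 1.9608

Compression ratio = 1.9608


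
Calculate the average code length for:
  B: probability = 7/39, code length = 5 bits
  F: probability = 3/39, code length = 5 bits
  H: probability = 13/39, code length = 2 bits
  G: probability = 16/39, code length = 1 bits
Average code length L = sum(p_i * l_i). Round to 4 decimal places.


Weighted contributions p_i * l_i:
  B: (7/39) * 5 = 35/39
  F: (3/39) * 5 = 15/39
  H: (13/39) * 2 = 26/39
  G: (16/39) * 1 = 16/39
Sum = (35 + 15 + 26 + 16)/39 = 92/39

L = 92/39 = 2.3590 bits/symbol


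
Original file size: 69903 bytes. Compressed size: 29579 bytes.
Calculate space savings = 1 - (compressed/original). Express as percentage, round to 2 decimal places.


ratio = compressed/original = 29579/69903 = 0.423143
savings = 1 - ratio = 1 - 0.423143 = 0.576857
as a percentage: 0.576857 * 100 = 57.69%

Space savings = 1 - 29579/69903 = 57.69%


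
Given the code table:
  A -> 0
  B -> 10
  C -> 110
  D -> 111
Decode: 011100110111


Decoding:
0 -> A
111 -> D
0 -> A
0 -> A
110 -> C
111 -> D


Result: ADAACD


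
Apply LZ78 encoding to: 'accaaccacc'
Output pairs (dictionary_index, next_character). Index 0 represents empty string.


LZ78 encoding steps:
Dictionary: {0: ''}
Step 1: w='' (idx 0), next='a' -> output (0, 'a'), add 'a' as idx 1
Step 2: w='' (idx 0), next='c' -> output (0, 'c'), add 'c' as idx 2
Step 3: w='c' (idx 2), next='a' -> output (2, 'a'), add 'ca' as idx 3
Step 4: w='a' (idx 1), next='c' -> output (1, 'c'), add 'ac' as idx 4
Step 5: w='ca' (idx 3), next='c' -> output (3, 'c'), add 'cac' as idx 5
Step 6: w='c' (idx 2), end of input -> output (2, '')


Encoded: [(0, 'a'), (0, 'c'), (2, 'a'), (1, 'c'), (3, 'c'), (2, '')]


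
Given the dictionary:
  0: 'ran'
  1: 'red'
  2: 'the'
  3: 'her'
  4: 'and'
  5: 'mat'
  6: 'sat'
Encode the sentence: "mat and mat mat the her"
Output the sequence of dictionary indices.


Look up each word in the dictionary:
  'mat' -> 5
  'and' -> 4
  'mat' -> 5
  'mat' -> 5
  'the' -> 2
  'her' -> 3

Encoded: [5, 4, 5, 5, 2, 3]


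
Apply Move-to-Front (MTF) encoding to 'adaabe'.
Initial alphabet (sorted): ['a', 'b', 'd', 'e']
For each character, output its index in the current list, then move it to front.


MTF encoding:
'a': index 0 in ['a', 'b', 'd', 'e'] -> ['a', 'b', 'd', 'e']
'd': index 2 in ['a', 'b', 'd', 'e'] -> ['d', 'a', 'b', 'e']
'a': index 1 in ['d', 'a', 'b', 'e'] -> ['a', 'd', 'b', 'e']
'a': index 0 in ['a', 'd', 'b', 'e'] -> ['a', 'd', 'b', 'e']
'b': index 2 in ['a', 'd', 'b', 'e'] -> ['b', 'a', 'd', 'e']
'e': index 3 in ['b', 'a', 'd', 'e'] -> ['e', 'b', 'a', 'd']


Output: [0, 2, 1, 0, 2, 3]


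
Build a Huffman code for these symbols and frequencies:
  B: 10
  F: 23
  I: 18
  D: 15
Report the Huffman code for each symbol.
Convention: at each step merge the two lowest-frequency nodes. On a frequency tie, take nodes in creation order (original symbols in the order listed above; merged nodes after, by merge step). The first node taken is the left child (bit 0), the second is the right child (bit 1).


Huffman tree construction:
Step 1: Merge B(10) + D(15) = 25
Step 2: Merge I(18) + F(23) = 41
Step 3: Merge (B+D)(25) + (I+F)(41) = 66
Read each symbol's code off the tree from the root (left child = 0, right child = 1).

Codes:
  B: 00 (length 2)
  F: 11 (length 2)
  I: 10 (length 2)
  D: 01 (length 2)
Average code length: 132/66 = 2.0000 bits/symbol


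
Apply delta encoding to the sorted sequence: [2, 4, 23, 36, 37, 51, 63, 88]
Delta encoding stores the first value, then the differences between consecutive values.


First value: 2
Deltas:
  4 - 2 = 2
  23 - 4 = 19
  36 - 23 = 13
  37 - 36 = 1
  51 - 37 = 14
  63 - 51 = 12
  88 - 63 = 25


Delta encoded: [2, 2, 19, 13, 1, 14, 12, 25]


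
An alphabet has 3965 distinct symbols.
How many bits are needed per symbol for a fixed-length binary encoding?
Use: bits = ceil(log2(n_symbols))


log2(3965) = 11.9531
Bracket: 2^11 = 2048 < 3965 <= 2^12 = 4096
So ceil(log2(3965)) = 12

bits = ceil(log2(3965)) = ceil(11.9531) = 12 bits


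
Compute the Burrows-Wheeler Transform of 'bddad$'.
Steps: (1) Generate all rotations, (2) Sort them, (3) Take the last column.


Rotations (sorted):
  0: $bddad -> last char: d
  1: ad$bdd -> last char: d
  2: bddad$ -> last char: $
  3: d$bdda -> last char: a
  4: dad$bd -> last char: d
  5: ddad$b -> last char: b


BWT = dd$adb


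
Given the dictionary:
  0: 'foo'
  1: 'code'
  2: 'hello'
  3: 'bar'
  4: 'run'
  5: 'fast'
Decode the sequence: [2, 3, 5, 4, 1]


Look up each index in the dictionary:
  2 -> 'hello'
  3 -> 'bar'
  5 -> 'fast'
  4 -> 'run'
  1 -> 'code'

Decoded: "hello bar fast run code"


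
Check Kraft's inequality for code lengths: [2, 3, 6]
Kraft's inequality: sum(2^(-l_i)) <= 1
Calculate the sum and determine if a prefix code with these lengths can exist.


Sum = 2^(-2) + 2^(-3) + 2^(-6)
    = 0.25 + 0.125 + 0.015625
    = 25/64 = 0.390625
Since 0.390625 <= 1, Kraft's inequality IS satisfied.
A prefix code with these lengths CAN exist.

Kraft sum = 0.390625. Satisfied.


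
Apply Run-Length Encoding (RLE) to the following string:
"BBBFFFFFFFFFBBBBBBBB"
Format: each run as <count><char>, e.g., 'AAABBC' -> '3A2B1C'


Scanning runs left to right:
  i=0: run of 'B' x 3 -> '3B'
  i=3: run of 'F' x 9 -> '9F'
  i=12: run of 'B' x 8 -> '8B'

RLE = 3B9F8B


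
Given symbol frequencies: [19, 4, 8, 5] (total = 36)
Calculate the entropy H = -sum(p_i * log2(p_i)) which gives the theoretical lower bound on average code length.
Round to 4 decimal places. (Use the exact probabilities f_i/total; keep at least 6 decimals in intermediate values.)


Per-symbol terms -p_i * log2(p_i) with p_i = f_i/36:
  p = 19/36 = 0.527778: log2(p) = -0.921997, -p*log2(p) = 0.486610
  p = 4/36 = 0.111111: log2(p) = -3.169925, -p*log2(p) = 0.352214
  p = 8/36 = 0.222222: log2(p) = -2.169925, -p*log2(p) = 0.482206
  p = 5/36 = 0.138889: log2(p) = -2.847997, -p*log2(p) = 0.395555
H = 0.486610 + 0.352214 + 0.482206 + 0.395555 = 1.716585

H = 1.7166 bits/symbol


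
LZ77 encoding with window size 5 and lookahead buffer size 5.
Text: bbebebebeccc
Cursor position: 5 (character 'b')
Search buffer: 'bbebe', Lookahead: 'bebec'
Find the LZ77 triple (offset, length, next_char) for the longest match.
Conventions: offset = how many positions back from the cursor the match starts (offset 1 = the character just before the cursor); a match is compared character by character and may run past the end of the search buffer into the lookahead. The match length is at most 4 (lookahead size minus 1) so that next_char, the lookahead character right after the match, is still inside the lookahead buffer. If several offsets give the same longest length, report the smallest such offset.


Try each offset into the search buffer:
  offset=1 (pos 4, char 'e'): match length 0
  offset=2 (pos 3, char 'b'): match length 4
  offset=3 (pos 2, char 'e'): match length 0
  offset=4 (pos 1, char 'b'): match length 4
  offset=5 (pos 0, char 'b'): match length 1
Longest match has length 4, found at offsets 2, 4; take the smallest, offset 2.
next_char = character at position 5 + 4 = 9 -> 'c'

Best match: offset=2, length=4 (matching 'bebe' starting at position 3)
LZ77 triple: (2, 4, 'c')


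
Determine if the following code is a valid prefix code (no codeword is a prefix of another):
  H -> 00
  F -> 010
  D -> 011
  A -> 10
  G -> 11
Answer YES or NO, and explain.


Checking each pair (does one codeword prefix another?):
  H='00' vs F='010': no prefix
  H='00' vs D='011': no prefix
  H='00' vs A='10': no prefix
  H='00' vs G='11': no prefix
  F='010' vs H='00': no prefix
  F='010' vs D='011': no prefix
  F='010' vs A='10': no prefix
  F='010' vs G='11': no prefix
  D='011' vs H='00': no prefix
  D='011' vs F='010': no prefix
  D='011' vs A='10': no prefix
  D='011' vs G='11': no prefix
  A='10' vs H='00': no prefix
  A='10' vs F='010': no prefix
  A='10' vs D='011': no prefix
  A='10' vs G='11': no prefix
  G='11' vs H='00': no prefix
  G='11' vs F='010': no prefix
  G='11' vs D='011': no prefix
  G='11' vs A='10': no prefix
No violation found over all pairs.

YES -- this is a valid prefix code. No codeword is a prefix of any other codeword.


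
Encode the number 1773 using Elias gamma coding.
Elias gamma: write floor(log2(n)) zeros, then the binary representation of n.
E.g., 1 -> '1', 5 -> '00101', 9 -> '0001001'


num_bits = floor(log2(1773)) + 1 = 11
leading_zeros = num_bits - 1 = 10
binary(1773) = 11011101101

Elias gamma(1773) = '0000000000' + '11011101101' = 000000000011011101101 (21 bits)


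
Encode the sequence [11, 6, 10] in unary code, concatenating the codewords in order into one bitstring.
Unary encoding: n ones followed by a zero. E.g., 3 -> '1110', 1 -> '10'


Encode each number as n ones followed by a terminating 0:
  11 -> 111111111110 (12 bits)
  6 -> 1111110 (7 bits)
  10 -> 11111111110 (11 bits)
Total length = 12 + 7 + 11 = 30 bits.

Unary([11, 6, 10]) = 111111111110111111011111111110 (30 bits)


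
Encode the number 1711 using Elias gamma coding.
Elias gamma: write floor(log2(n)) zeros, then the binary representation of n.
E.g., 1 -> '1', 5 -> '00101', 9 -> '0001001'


num_bits = floor(log2(1711)) + 1 = 11
leading_zeros = num_bits - 1 = 10
binary(1711) = 11010101111

Elias gamma(1711) = '0000000000' + '11010101111' = 000000000011010101111 (21 bits)


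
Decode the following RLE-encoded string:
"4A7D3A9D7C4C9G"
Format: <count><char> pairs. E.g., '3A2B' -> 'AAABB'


Expanding each <count><char> pair:
  4A -> 'AAAA'
  7D -> 'DDDDDDD'
  3A -> 'AAA'
  9D -> 'DDDDDDDDD'
  7C -> 'CCCCCCC'
  4C -> 'CCCC'
  9G -> 'GGGGGGGGG'

Decoded = AAAADDDDDDDAAADDDDDDDDDCCCCCCCCCCCGGGGGGGGG


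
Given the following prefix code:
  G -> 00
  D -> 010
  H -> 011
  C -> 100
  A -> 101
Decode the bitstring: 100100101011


Decoding step by step:
Bits 100 -> C
Bits 100 -> C
Bits 101 -> A
Bits 011 -> H


Decoded message: CCAH


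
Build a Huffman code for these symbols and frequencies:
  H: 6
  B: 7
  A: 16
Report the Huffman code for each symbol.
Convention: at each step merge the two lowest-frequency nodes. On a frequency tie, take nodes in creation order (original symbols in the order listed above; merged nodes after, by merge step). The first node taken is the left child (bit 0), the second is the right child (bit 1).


Huffman tree construction:
Step 1: Merge H(6) + B(7) = 13
Step 2: Merge (H+B)(13) + A(16) = 29
Read each symbol's code off the tree from the root (left child = 0, right child = 1).

Codes:
  H: 00 (length 2)
  B: 01 (length 2)
  A: 1 (length 1)
Average code length: 42/29 = 1.4483 bits/symbol


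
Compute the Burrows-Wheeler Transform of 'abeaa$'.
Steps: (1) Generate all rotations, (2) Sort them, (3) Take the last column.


Rotations (sorted):
  0: $abeaa -> last char: a
  1: a$abea -> last char: a
  2: aa$abe -> last char: e
  3: abeaa$ -> last char: $
  4: beaa$a -> last char: a
  5: eaa$ab -> last char: b


BWT = aae$ab


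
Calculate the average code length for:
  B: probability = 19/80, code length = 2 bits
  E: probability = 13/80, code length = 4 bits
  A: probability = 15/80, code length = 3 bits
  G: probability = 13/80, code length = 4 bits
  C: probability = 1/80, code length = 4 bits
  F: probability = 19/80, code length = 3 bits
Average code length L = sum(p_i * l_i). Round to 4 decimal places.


Weighted contributions p_i * l_i:
  B: (19/80) * 2 = 38/80
  E: (13/80) * 4 = 52/80
  A: (15/80) * 3 = 45/80
  G: (13/80) * 4 = 52/80
  C: (1/80) * 4 = 4/80
  F: (19/80) * 3 = 57/80
Sum = (38 + 52 + 45 + 52 + 4 + 57)/80 = 248/80

L = 248/80 = 3.1000 bits/symbol


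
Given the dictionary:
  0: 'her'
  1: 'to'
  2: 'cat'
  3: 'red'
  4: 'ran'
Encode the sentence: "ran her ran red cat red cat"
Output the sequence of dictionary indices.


Look up each word in the dictionary:
  'ran' -> 4
  'her' -> 0
  'ran' -> 4
  'red' -> 3
  'cat' -> 2
  'red' -> 3
  'cat' -> 2

Encoded: [4, 0, 4, 3, 2, 3, 2]


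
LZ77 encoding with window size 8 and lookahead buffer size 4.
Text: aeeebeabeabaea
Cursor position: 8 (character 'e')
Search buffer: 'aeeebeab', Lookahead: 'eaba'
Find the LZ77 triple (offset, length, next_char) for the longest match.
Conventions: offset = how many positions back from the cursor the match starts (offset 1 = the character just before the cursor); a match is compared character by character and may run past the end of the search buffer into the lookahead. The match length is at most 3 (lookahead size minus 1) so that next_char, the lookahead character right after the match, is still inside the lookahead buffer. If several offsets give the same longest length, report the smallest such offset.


Try each offset into the search buffer:
  offset=1 (pos 7, char 'b'): match length 0
  offset=2 (pos 6, char 'a'): match length 0
  offset=3 (pos 5, char 'e'): match length 3
  offset=4 (pos 4, char 'b'): match length 0
  offset=5 (pos 3, char 'e'): match length 1
  offset=6 (pos 2, char 'e'): match length 1
  offset=7 (pos 1, char 'e'): match length 1
  offset=8 (pos 0, char 'a'): match length 0
Longest match has length 3 at offset 3.
next_char = character at position 8 + 3 = 11 -> 'a'

Best match: offset=3, length=3 (matching 'eab' starting at position 5)
LZ77 triple: (3, 3, 'a')


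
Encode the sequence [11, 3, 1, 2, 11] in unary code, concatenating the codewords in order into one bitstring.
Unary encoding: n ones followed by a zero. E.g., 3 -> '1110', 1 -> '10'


Encode each number as n ones followed by a terminating 0:
  11 -> 111111111110 (12 bits)
  3 -> 1110 (4 bits)
  1 -> 10 (2 bits)
  2 -> 110 (3 bits)
  11 -> 111111111110 (12 bits)
Total length = 12 + 4 + 2 + 3 + 12 = 33 bits.

Unary([11, 3, 1, 2, 11]) = 111111111110111010110111111111110 (33 bits)


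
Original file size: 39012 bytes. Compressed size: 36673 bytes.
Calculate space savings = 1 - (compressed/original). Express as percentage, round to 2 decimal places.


ratio = compressed/original = 36673/39012 = 0.940044
savings = 1 - ratio = 1 - 0.940044 = 0.059956
as a percentage: 0.059956 * 100 = 6.0%

Space savings = 1 - 36673/39012 = 6.0%


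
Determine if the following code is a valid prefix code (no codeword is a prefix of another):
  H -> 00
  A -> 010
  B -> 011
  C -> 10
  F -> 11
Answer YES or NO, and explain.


Checking each pair (does one codeword prefix another?):
  H='00' vs A='010': no prefix
  H='00' vs B='011': no prefix
  H='00' vs C='10': no prefix
  H='00' vs F='11': no prefix
  A='010' vs H='00': no prefix
  A='010' vs B='011': no prefix
  A='010' vs C='10': no prefix
  A='010' vs F='11': no prefix
  B='011' vs H='00': no prefix
  B='011' vs A='010': no prefix
  B='011' vs C='10': no prefix
  B='011' vs F='11': no prefix
  C='10' vs H='00': no prefix
  C='10' vs A='010': no prefix
  C='10' vs B='011': no prefix
  C='10' vs F='11': no prefix
  F='11' vs H='00': no prefix
  F='11' vs A='010': no prefix
  F='11' vs B='011': no prefix
  F='11' vs C='10': no prefix
No violation found over all pairs.

YES -- this is a valid prefix code. No codeword is a prefix of any other codeword.


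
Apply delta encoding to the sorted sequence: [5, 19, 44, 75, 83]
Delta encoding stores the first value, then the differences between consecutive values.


First value: 5
Deltas:
  19 - 5 = 14
  44 - 19 = 25
  75 - 44 = 31
  83 - 75 = 8


Delta encoded: [5, 14, 25, 31, 8]


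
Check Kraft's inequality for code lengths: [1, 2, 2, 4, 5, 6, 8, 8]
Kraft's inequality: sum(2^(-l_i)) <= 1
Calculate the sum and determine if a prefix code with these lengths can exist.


Sum = 2^(-1) + 2^(-2) + 2^(-2) + 2^(-4) + 2^(-5) + 2^(-6) + 2^(-8) + 2^(-8)
    = 0.5 + 0.25 + 0.25 + 0.0625 + 0.03125 + 0.015625 + 0.00390625 + 0.00390625
    = 286/256 = 1.1171875
Since 1.1171875 > 1, Kraft's inequality is NOT satisfied.
A prefix code with these lengths CANNOT exist.

Kraft sum = 1.1171875. Not satisfied.


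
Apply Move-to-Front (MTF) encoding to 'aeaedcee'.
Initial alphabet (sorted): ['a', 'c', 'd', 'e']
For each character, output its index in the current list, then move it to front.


MTF encoding:
'a': index 0 in ['a', 'c', 'd', 'e'] -> ['a', 'c', 'd', 'e']
'e': index 3 in ['a', 'c', 'd', 'e'] -> ['e', 'a', 'c', 'd']
'a': index 1 in ['e', 'a', 'c', 'd'] -> ['a', 'e', 'c', 'd']
'e': index 1 in ['a', 'e', 'c', 'd'] -> ['e', 'a', 'c', 'd']
'd': index 3 in ['e', 'a', 'c', 'd'] -> ['d', 'e', 'a', 'c']
'c': index 3 in ['d', 'e', 'a', 'c'] -> ['c', 'd', 'e', 'a']
'e': index 2 in ['c', 'd', 'e', 'a'] -> ['e', 'c', 'd', 'a']
'e': index 0 in ['e', 'c', 'd', 'a'] -> ['e', 'c', 'd', 'a']


Output: [0, 3, 1, 1, 3, 3, 2, 0]


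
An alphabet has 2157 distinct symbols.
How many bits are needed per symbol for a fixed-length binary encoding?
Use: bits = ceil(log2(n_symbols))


log2(2157) = 11.0748
Bracket: 2^11 = 2048 < 2157 <= 2^12 = 4096
So ceil(log2(2157)) = 12

bits = ceil(log2(2157)) = ceil(11.0748) = 12 bits


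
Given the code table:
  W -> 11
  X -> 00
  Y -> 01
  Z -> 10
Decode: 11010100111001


Decoding:
11 -> W
01 -> Y
01 -> Y
00 -> X
11 -> W
10 -> Z
01 -> Y


Result: WYYXWZY


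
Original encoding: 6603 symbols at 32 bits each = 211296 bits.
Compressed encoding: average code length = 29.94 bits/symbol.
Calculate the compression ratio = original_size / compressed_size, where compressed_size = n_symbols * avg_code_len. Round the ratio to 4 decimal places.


original_size = n_symbols * orig_bits = 6603 * 32 = 211296 bits
compressed_size = n_symbols * avg_code_len = 6603 * 29.94 = 197693.82 bits
ratio = original_size / compressed_size = 211296 / 197693.82 = 1.0688

Compression ratio = 1.0688


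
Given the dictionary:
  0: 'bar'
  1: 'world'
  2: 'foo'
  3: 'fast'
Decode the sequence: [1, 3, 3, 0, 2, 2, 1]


Look up each index in the dictionary:
  1 -> 'world'
  3 -> 'fast'
  3 -> 'fast'
  0 -> 'bar'
  2 -> 'foo'
  2 -> 'foo'
  1 -> 'world'

Decoded: "world fast fast bar foo foo world"


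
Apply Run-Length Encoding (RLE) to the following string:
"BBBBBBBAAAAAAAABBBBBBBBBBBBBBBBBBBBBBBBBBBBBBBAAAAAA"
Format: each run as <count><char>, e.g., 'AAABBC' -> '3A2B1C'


Scanning runs left to right:
  i=0: run of 'B' x 7 -> '7B'
  i=7: run of 'A' x 8 -> '8A'
  i=15: run of 'B' x 31 -> '31B'
  i=46: run of 'A' x 6 -> '6A'

RLE = 7B8A31B6A


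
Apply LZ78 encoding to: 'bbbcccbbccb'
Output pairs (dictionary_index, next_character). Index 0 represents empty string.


LZ78 encoding steps:
Dictionary: {0: ''}
Step 1: w='' (idx 0), next='b' -> output (0, 'b'), add 'b' as idx 1
Step 2: w='b' (idx 1), next='b' -> output (1, 'b'), add 'bb' as idx 2
Step 3: w='' (idx 0), next='c' -> output (0, 'c'), add 'c' as idx 3
Step 4: w='c' (idx 3), next='c' -> output (3, 'c'), add 'cc' as idx 4
Step 5: w='bb' (idx 2), next='c' -> output (2, 'c'), add 'bbc' as idx 5
Step 6: w='c' (idx 3), next='b' -> output (3, 'b'), add 'cb' as idx 6


Encoded: [(0, 'b'), (1, 'b'), (0, 'c'), (3, 'c'), (2, 'c'), (3, 'b')]


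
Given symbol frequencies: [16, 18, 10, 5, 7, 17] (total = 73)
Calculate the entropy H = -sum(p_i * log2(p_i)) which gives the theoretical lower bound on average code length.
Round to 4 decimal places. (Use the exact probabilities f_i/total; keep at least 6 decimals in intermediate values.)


Per-symbol terms -p_i * log2(p_i) with p_i = f_i/73:
  p = 16/73 = 0.219178: log2(p) = -2.189825, -p*log2(p) = 0.479962
  p = 18/73 = 0.246575: log2(p) = -2.019900, -p*log2(p) = 0.498057
  p = 10/73 = 0.136986: log2(p) = -2.867896, -p*log2(p) = 0.392863
  p = 5/73 = 0.068493: log2(p) = -3.867896, -p*log2(p) = 0.264924
  p = 7/73 = 0.095890: log2(p) = -3.382470, -p*log2(p) = 0.324346
  p = 17/73 = 0.232877: log2(p) = -2.102362, -p*log2(p) = 0.489591
H = 0.479962 + 0.498057 + 0.392863 + 0.264924 + 0.324346 + 0.489591 = 2.449743

H = 2.4497 bits/symbol


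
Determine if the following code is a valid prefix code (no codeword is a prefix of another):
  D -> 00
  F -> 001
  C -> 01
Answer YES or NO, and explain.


Checking each pair (does one codeword prefix another?):
  D='00' vs F='001': prefix -- VIOLATION

NO -- this is NOT a valid prefix code. D (00) is a prefix of F (001).


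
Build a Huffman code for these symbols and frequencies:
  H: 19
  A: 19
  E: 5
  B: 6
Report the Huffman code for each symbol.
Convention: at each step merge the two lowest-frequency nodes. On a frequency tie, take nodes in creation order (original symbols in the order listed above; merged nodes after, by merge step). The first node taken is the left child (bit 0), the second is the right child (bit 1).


Huffman tree construction:
Step 1: Merge E(5) + B(6) = 11
Step 2: Merge (E+B)(11) + H(19) = 30
Step 3: Merge A(19) + ((E+B)+H)(30) = 49
Read each symbol's code off the tree from the root (left child = 0, right child = 1).

Codes:
  H: 11 (length 2)
  A: 0 (length 1)
  E: 100 (length 3)
  B: 101 (length 3)
Average code length: 90/49 = 1.8367 bits/symbol


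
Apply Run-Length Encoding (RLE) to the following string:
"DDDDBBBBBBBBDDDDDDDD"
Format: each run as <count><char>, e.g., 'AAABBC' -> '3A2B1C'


Scanning runs left to right:
  i=0: run of 'D' x 4 -> '4D'
  i=4: run of 'B' x 8 -> '8B'
  i=12: run of 'D' x 8 -> '8D'

RLE = 4D8B8D


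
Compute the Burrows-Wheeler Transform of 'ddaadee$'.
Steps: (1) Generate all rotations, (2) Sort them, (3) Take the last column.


Rotations (sorted):
  0: $ddaadee -> last char: e
  1: aadee$dd -> last char: d
  2: adee$dda -> last char: a
  3: daadee$d -> last char: d
  4: ddaadee$ -> last char: $
  5: dee$ddaa -> last char: a
  6: e$ddaade -> last char: e
  7: ee$ddaad -> last char: d


BWT = edad$aed


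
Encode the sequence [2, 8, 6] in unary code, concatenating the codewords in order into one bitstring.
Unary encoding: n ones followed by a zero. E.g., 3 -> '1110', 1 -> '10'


Encode each number as n ones followed by a terminating 0:
  2 -> 110 (3 bits)
  8 -> 111111110 (9 bits)
  6 -> 1111110 (7 bits)
Total length = 3 + 9 + 7 = 19 bits.

Unary([2, 8, 6]) = 1101111111101111110 (19 bits)


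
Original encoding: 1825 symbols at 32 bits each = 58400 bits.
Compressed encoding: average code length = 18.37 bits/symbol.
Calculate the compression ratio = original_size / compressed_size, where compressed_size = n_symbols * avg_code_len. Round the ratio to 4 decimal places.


original_size = n_symbols * orig_bits = 1825 * 32 = 58400 bits
compressed_size = n_symbols * avg_code_len = 1825 * 18.37 = 33525.25 bits
ratio = original_size / compressed_size = 58400 / 33525.25 = 1.742

Compression ratio = 1.742


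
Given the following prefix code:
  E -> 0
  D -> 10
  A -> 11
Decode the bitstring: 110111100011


Decoding step by step:
Bits 11 -> A
Bits 0 -> E
Bits 11 -> A
Bits 11 -> A
Bits 0 -> E
Bits 0 -> E
Bits 0 -> E
Bits 11 -> A


Decoded message: AEAAEEEA


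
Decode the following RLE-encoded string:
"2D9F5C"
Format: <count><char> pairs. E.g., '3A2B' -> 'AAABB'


Expanding each <count><char> pair:
  2D -> 'DD'
  9F -> 'FFFFFFFFF'
  5C -> 'CCCCC'

Decoded = DDFFFFFFFFFCCCCC


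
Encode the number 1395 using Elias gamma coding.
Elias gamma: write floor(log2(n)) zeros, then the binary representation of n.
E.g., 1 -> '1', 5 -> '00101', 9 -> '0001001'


num_bits = floor(log2(1395)) + 1 = 11
leading_zeros = num_bits - 1 = 10
binary(1395) = 10101110011

Elias gamma(1395) = '0000000000' + '10101110011' = 000000000010101110011 (21 bits)


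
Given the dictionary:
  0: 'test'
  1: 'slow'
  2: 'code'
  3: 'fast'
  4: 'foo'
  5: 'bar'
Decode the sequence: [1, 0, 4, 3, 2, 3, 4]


Look up each index in the dictionary:
  1 -> 'slow'
  0 -> 'test'
  4 -> 'foo'
  3 -> 'fast'
  2 -> 'code'
  3 -> 'fast'
  4 -> 'foo'

Decoded: "slow test foo fast code fast foo"


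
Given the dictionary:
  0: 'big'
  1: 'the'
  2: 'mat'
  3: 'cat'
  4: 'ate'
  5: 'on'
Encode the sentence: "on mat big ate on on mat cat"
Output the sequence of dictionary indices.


Look up each word in the dictionary:
  'on' -> 5
  'mat' -> 2
  'big' -> 0
  'ate' -> 4
  'on' -> 5
  'on' -> 5
  'mat' -> 2
  'cat' -> 3

Encoded: [5, 2, 0, 4, 5, 5, 2, 3]


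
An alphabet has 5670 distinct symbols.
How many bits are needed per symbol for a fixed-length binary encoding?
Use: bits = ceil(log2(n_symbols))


log2(5670) = 12.4691
Bracket: 2^12 = 4096 < 5670 <= 2^13 = 8192
So ceil(log2(5670)) = 13

bits = ceil(log2(5670)) = ceil(12.4691) = 13 bits


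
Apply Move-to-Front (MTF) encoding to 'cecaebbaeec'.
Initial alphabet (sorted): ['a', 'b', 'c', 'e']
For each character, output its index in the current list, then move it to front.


MTF encoding:
'c': index 2 in ['a', 'b', 'c', 'e'] -> ['c', 'a', 'b', 'e']
'e': index 3 in ['c', 'a', 'b', 'e'] -> ['e', 'c', 'a', 'b']
'c': index 1 in ['e', 'c', 'a', 'b'] -> ['c', 'e', 'a', 'b']
'a': index 2 in ['c', 'e', 'a', 'b'] -> ['a', 'c', 'e', 'b']
'e': index 2 in ['a', 'c', 'e', 'b'] -> ['e', 'a', 'c', 'b']
'b': index 3 in ['e', 'a', 'c', 'b'] -> ['b', 'e', 'a', 'c']
'b': index 0 in ['b', 'e', 'a', 'c'] -> ['b', 'e', 'a', 'c']
'a': index 2 in ['b', 'e', 'a', 'c'] -> ['a', 'b', 'e', 'c']
'e': index 2 in ['a', 'b', 'e', 'c'] -> ['e', 'a', 'b', 'c']
'e': index 0 in ['e', 'a', 'b', 'c'] -> ['e', 'a', 'b', 'c']
'c': index 3 in ['e', 'a', 'b', 'c'] -> ['c', 'e', 'a', 'b']


Output: [2, 3, 1, 2, 2, 3, 0, 2, 2, 0, 3]


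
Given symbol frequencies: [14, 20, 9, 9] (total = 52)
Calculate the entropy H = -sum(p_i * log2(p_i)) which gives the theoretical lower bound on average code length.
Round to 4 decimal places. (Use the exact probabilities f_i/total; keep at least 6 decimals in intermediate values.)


Per-symbol terms -p_i * log2(p_i) with p_i = f_i/52:
  p = 14/52 = 0.269231: log2(p) = -1.893085, -p*log2(p) = 0.509677
  p = 20/52 = 0.384615: log2(p) = -1.378512, -p*log2(p) = 0.530197
  p = 9/52 = 0.173077: log2(p) = -2.530515, -p*log2(p) = 0.437974
  p = 9/52 = 0.173077: log2(p) = -2.530515, -p*log2(p) = 0.437974
H = 0.509677 + 0.530197 + 0.437974 + 0.437974 = 1.915822

H = 1.9158 bits/symbol


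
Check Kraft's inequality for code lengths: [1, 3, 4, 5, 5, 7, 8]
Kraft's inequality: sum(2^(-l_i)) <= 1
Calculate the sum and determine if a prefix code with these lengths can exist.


Sum = 2^(-1) + 2^(-3) + 2^(-4) + 2^(-5) + 2^(-5) + 2^(-7) + 2^(-8)
    = 0.5 + 0.125 + 0.0625 + 0.03125 + 0.03125 + 0.0078125 + 0.00390625
    = 195/256 = 0.76171875
Since 0.76171875 <= 1, Kraft's inequality IS satisfied.
A prefix code with these lengths CAN exist.

Kraft sum = 0.76171875. Satisfied.


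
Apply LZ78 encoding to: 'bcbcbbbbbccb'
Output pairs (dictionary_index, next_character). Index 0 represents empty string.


LZ78 encoding steps:
Dictionary: {0: ''}
Step 1: w='' (idx 0), next='b' -> output (0, 'b'), add 'b' as idx 1
Step 2: w='' (idx 0), next='c' -> output (0, 'c'), add 'c' as idx 2
Step 3: w='b' (idx 1), next='c' -> output (1, 'c'), add 'bc' as idx 3
Step 4: w='b' (idx 1), next='b' -> output (1, 'b'), add 'bb' as idx 4
Step 5: w='bb' (idx 4), next='b' -> output (4, 'b'), add 'bbb' as idx 5
Step 6: w='c' (idx 2), next='c' -> output (2, 'c'), add 'cc' as idx 6
Step 7: w='b' (idx 1), end of input -> output (1, '')


Encoded: [(0, 'b'), (0, 'c'), (1, 'c'), (1, 'b'), (4, 'b'), (2, 'c'), (1, '')]


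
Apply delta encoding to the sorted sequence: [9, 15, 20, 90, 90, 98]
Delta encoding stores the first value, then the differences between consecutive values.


First value: 9
Deltas:
  15 - 9 = 6
  20 - 15 = 5
  90 - 20 = 70
  90 - 90 = 0
  98 - 90 = 8


Delta encoded: [9, 6, 5, 70, 0, 8]


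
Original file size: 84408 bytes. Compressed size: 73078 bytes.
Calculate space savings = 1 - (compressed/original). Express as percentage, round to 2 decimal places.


ratio = compressed/original = 73078/84408 = 0.865771
savings = 1 - ratio = 1 - 0.865771 = 0.134229
as a percentage: 0.134229 * 100 = 13.42%

Space savings = 1 - 73078/84408 = 13.42%


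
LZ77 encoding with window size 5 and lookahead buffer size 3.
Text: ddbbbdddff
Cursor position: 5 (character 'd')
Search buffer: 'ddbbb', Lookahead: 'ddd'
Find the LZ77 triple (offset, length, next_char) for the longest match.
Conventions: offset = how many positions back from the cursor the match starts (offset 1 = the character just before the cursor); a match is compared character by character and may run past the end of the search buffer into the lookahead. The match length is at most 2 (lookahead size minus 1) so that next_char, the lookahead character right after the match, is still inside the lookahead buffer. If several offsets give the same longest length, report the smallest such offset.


Try each offset into the search buffer:
  offset=1 (pos 4, char 'b'): match length 0
  offset=2 (pos 3, char 'b'): match length 0
  offset=3 (pos 2, char 'b'): match length 0
  offset=4 (pos 1, char 'd'): match length 1
  offset=5 (pos 0, char 'd'): match length 2
Longest match has length 2 at offset 5.
next_char = character at position 5 + 2 = 7 -> 'd'

Best match: offset=5, length=2 (matching 'dd' starting at position 0)
LZ77 triple: (5, 2, 'd')


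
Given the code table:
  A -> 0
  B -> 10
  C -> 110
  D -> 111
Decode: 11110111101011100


Decoding:
111 -> D
10 -> B
111 -> D
10 -> B
10 -> B
111 -> D
0 -> A
0 -> A


Result: DBDBBDAA


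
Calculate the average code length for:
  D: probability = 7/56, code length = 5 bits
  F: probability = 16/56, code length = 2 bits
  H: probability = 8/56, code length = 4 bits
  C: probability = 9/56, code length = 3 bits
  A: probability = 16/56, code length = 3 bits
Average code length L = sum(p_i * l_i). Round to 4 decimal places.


Weighted contributions p_i * l_i:
  D: (7/56) * 5 = 35/56
  F: (16/56) * 2 = 32/56
  H: (8/56) * 4 = 32/56
  C: (9/56) * 3 = 27/56
  A: (16/56) * 3 = 48/56
Sum = (35 + 32 + 32 + 27 + 48)/56 = 174/56

L = 174/56 = 3.1071 bits/symbol


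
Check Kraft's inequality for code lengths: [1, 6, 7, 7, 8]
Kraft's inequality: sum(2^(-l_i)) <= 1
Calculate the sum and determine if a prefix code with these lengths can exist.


Sum = 2^(-1) + 2^(-6) + 2^(-7) + 2^(-7) + 2^(-8)
    = 0.5 + 0.015625 + 0.0078125 + 0.0078125 + 0.00390625
    = 137/256 = 0.53515625
Since 0.53515625 <= 1, Kraft's inequality IS satisfied.
A prefix code with these lengths CAN exist.

Kraft sum = 0.53515625. Satisfied.


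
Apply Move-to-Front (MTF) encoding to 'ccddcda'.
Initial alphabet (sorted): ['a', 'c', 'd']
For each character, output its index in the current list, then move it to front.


MTF encoding:
'c': index 1 in ['a', 'c', 'd'] -> ['c', 'a', 'd']
'c': index 0 in ['c', 'a', 'd'] -> ['c', 'a', 'd']
'd': index 2 in ['c', 'a', 'd'] -> ['d', 'c', 'a']
'd': index 0 in ['d', 'c', 'a'] -> ['d', 'c', 'a']
'c': index 1 in ['d', 'c', 'a'] -> ['c', 'd', 'a']
'd': index 1 in ['c', 'd', 'a'] -> ['d', 'c', 'a']
'a': index 2 in ['d', 'c', 'a'] -> ['a', 'd', 'c']


Output: [1, 0, 2, 0, 1, 1, 2]


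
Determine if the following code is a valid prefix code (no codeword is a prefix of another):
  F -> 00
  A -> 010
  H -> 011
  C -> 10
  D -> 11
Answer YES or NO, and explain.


Checking each pair (does one codeword prefix another?):
  F='00' vs A='010': no prefix
  F='00' vs H='011': no prefix
  F='00' vs C='10': no prefix
  F='00' vs D='11': no prefix
  A='010' vs F='00': no prefix
  A='010' vs H='011': no prefix
  A='010' vs C='10': no prefix
  A='010' vs D='11': no prefix
  H='011' vs F='00': no prefix
  H='011' vs A='010': no prefix
  H='011' vs C='10': no prefix
  H='011' vs D='11': no prefix
  C='10' vs F='00': no prefix
  C='10' vs A='010': no prefix
  C='10' vs H='011': no prefix
  C='10' vs D='11': no prefix
  D='11' vs F='00': no prefix
  D='11' vs A='010': no prefix
  D='11' vs H='011': no prefix
  D='11' vs C='10': no prefix
No violation found over all pairs.

YES -- this is a valid prefix code. No codeword is a prefix of any other codeword.


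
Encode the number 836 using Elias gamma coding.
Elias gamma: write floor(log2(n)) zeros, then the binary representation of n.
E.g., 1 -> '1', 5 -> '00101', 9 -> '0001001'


num_bits = floor(log2(836)) + 1 = 10
leading_zeros = num_bits - 1 = 9
binary(836) = 1101000100

Elias gamma(836) = '000000000' + '1101000100' = 0000000001101000100 (19 bits)


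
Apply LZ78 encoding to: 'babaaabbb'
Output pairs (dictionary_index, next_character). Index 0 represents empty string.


LZ78 encoding steps:
Dictionary: {0: ''}
Step 1: w='' (idx 0), next='b' -> output (0, 'b'), add 'b' as idx 1
Step 2: w='' (idx 0), next='a' -> output (0, 'a'), add 'a' as idx 2
Step 3: w='b' (idx 1), next='a' -> output (1, 'a'), add 'ba' as idx 3
Step 4: w='a' (idx 2), next='a' -> output (2, 'a'), add 'aa' as idx 4
Step 5: w='b' (idx 1), next='b' -> output (1, 'b'), add 'bb' as idx 5
Step 6: w='b' (idx 1), end of input -> output (1, '')


Encoded: [(0, 'b'), (0, 'a'), (1, 'a'), (2, 'a'), (1, 'b'), (1, '')]
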